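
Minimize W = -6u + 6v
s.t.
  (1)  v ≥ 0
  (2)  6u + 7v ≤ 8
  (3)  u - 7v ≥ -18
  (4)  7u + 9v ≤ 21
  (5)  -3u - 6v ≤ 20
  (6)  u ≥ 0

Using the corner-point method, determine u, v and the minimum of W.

u = 4/3, v = 0, minimum W = -8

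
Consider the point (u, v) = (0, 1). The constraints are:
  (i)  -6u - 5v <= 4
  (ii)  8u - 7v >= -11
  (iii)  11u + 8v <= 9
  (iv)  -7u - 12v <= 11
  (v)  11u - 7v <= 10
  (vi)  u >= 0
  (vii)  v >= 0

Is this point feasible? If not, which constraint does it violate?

feasible

(i): -5 ≤ 4 ✓
(ii): -7 ≥ -11 ✓
(iii): 8 ≤ 9 ✓
(iv): -12 ≤ 11 ✓
(v): -7 ≤ 10 ✓
(vi): 0 ≥ 0 ✓
(vii): 1 ≥ 0 ✓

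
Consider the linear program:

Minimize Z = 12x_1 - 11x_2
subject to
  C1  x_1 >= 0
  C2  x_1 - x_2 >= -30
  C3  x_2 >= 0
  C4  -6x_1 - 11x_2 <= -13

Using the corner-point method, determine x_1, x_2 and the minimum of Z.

Extreme points and Z = 12x_1 - 11x_2:
  (0, 30) → Z = -330
  (0, 13/11) → Z = -13
  (13/6, 0) → Z = 26
The feasible region is unbounded (it extends along (1, 1), (1, 0)), but Z strictly increases along every unbounded feasible direction, so there is no improving ray and the minimum is attained at a vertex.

x_1 = 0, x_2 = 30, minimum Z = -330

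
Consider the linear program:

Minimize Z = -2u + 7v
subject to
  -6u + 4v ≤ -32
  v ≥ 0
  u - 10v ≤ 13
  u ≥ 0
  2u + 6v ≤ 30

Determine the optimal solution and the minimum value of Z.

u = 189/13, v = 2/13, minimum Z = -28

Vertices and Z = -2u + 7v:
  (16/3, 0) → Z = -32/3
  (78/11, 29/11) → Z = 47/11
  (13, 0) → Z = -26
  (189/13, 2/13) → Z = -28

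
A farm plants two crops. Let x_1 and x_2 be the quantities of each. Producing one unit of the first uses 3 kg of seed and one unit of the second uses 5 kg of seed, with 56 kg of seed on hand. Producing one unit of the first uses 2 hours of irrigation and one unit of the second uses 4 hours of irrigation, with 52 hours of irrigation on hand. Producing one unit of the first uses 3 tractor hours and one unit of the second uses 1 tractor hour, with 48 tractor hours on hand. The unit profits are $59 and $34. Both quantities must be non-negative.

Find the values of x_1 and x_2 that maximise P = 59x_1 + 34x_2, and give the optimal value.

x_1 = 46/3, x_2 = 2, maximum P = 2918/3

Feasible corners and P = 59x_1 + 34x_2:
  (0, 0) → P = 0
  (0, 56/5) → P = 1904/5
  (16, 0) → P = 944
  (46/3, 2) → P = 2918/3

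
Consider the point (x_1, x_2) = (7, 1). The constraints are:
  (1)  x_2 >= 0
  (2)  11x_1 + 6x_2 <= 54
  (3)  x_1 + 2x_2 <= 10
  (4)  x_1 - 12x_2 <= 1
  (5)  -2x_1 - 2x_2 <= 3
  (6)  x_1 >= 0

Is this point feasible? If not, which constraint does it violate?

Constraint (2): 11x_1 + 6x_2 = 83, which is not ≤ 54. All other constraints are satisfied.

not feasible — violates (2)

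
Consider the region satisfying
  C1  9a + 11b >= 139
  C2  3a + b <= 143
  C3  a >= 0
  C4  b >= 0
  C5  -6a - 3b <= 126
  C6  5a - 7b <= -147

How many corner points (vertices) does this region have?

3

The feasible vertices (each the meet of two boundaries and inside every other half-plane) are:
  (0, 143)
  (427/13, 578/13)
  (0, 21)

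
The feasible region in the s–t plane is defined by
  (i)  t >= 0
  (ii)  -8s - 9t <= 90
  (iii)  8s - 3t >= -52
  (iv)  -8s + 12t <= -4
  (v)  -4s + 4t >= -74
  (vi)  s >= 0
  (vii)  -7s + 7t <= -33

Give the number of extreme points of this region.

Pairwise boundary intersections that survive every other constraint:
  (37/2, 0)
  (33/7, 0)
  (109/2, 36)
  (92/7, 59/7)

4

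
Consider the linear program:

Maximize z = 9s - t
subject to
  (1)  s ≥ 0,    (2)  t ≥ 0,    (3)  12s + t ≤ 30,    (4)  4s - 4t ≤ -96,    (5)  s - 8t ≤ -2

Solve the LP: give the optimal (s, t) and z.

s = 6/13, t = 318/13, maximum z = -264/13

Vertices and z = 9s - t:
  (0, 30) → z = -30
  (0, 24) → z = -24
  (6/13, 318/13) → z = -264/13

At the optimal vertex, 12s + t = 30 and 4s - 4t = -96.
Solving simultaneously gives s = 6/13, t = 318/13.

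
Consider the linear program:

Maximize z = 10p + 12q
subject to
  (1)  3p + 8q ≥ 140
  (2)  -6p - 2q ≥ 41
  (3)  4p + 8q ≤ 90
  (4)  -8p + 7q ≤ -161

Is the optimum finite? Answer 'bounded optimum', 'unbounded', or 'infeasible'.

infeasible

The boundaries 3p + 8q = 140 and 4p + 8q = 90 meet at (-50, 145/4), but that point violates -8p + 7q ≤ -161. Every candidate vertex is excluded by some other constraint, so the feasible region is empty.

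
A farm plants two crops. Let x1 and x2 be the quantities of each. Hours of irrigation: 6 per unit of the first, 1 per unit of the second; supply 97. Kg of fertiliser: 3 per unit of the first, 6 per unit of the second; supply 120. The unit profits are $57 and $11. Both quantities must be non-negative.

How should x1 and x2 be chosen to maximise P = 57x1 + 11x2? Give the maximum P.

Corner points and P = 57x1 + 11x2:
  (0, 0) → P = 0
  (0, 20) → P = 220
  (97/6, 0) → P = 1843/2
  (14, 13) → P = 941

The binding constraints are 6x1 + x2 = 97 and 3x1 + 6x2 = 120.
Solving simultaneously gives x1 = 14, x2 = 13.

x1 = 14, x2 = 13, maximum P = 941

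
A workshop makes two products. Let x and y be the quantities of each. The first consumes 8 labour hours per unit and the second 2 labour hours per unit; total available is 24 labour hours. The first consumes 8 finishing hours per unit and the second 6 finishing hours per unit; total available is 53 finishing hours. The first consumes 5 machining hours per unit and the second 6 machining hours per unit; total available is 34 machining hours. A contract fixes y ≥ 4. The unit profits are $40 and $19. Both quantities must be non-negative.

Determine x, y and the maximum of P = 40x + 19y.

x = 2, y = 4, maximum P = 156

Vertices and P = 40x + 19y:
  (0, 17/3) → P = 323/3
  (0, 4) → P = 76
  (2, 4) → P = 156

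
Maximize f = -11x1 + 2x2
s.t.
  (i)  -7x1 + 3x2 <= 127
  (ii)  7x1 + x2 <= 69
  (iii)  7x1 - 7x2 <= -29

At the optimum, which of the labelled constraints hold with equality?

Extreme points and f = -11x1 + 2x2:
  (20/7, 49) → f = 466/7
  (-401/14, -49/2) → f = 3725/14
  (227/28, 49/4) → f = -1811/28

The maximum is at (-401/14, -49/2). Substituting into each constraint, equality holds for (i) and (iii); the remaining constraints have slack.

(i) and (iii)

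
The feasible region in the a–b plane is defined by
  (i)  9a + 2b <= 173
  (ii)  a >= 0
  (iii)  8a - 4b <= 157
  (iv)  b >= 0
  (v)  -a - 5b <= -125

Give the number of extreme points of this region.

The feasible vertices (each the meet of two boundaries and inside every other half-plane) are:
  (0, 173/2)
  (615/43, 952/43)
  (0, 25)

3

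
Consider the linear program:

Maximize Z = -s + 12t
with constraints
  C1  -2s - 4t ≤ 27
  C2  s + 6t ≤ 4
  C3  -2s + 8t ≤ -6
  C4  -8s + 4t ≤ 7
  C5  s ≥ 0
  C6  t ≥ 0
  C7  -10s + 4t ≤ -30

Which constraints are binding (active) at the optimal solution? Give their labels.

Vertices and Z = -s + 12t:
  (17/5, 1/10) → Z = -11/5
  (4, 0) → Z = -4
  (3, 0) → Z = -3

The maximum is at (17/5, 1/10). Substituting into each constraint, equality holds for C2 and C3; the remaining constraints have slack.

C2 and C3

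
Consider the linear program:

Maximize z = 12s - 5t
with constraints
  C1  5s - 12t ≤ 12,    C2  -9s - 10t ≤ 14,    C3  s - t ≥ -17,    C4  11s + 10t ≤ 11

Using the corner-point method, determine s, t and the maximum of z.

Extreme points and z = 12s - 5t:
  (-24/79, -89/79) → z = 157/79
  (18/13, -11/26) → z = 487/26
  (-184/19, 139/19) → z = -2903/19
  (-53/7, 66/7) → z = -138

s = 18/13, t = -11/26, maximum z = 487/26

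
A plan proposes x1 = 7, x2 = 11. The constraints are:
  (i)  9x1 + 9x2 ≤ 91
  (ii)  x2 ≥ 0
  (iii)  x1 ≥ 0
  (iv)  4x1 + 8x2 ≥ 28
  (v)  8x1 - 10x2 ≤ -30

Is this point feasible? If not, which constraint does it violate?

Constraint (i): 9x1 + 9x2 = 162, which is not ≤ 91. All other constraints are satisfied.

not feasible — violates (i)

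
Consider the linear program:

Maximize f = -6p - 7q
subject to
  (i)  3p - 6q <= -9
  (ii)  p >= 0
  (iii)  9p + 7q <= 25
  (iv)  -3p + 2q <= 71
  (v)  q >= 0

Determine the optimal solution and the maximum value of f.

p = 0, q = 3/2, maximum f = -21/2

Corner points and f = -6p - 7q:
  (0, 3/2) → f = -21/2
  (29/25, 52/25) → f = -538/25
  (0, 25/7) → f = -25

At the optimal vertex, 3p - 6q = -9 and p = 0.
Solving simultaneously gives p = 0, q = 3/2.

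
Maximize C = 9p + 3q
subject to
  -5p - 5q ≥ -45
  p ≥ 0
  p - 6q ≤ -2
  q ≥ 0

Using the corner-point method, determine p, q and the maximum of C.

Vertices and C = 9p + 3q:
  (0, 9) → C = 27
  (52/7, 11/7) → C = 501/7
  (0, 1/3) → C = 1

The binding constraints are -5p - 5q = -45 and p - 6q = -2.
Solving simultaneously gives p = 52/7, q = 11/7.

p = 52/7, q = 11/7, maximum C = 501/7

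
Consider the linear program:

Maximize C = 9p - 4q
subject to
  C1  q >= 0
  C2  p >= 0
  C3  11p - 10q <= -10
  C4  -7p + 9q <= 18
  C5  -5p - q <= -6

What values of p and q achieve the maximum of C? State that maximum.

Corner points and C = 9p - 4q:
  (90/29, 128/29) → C = 298/29
  (50/61, 116/61) → C = -14/61
  (9/13, 33/13) → C = -51/13

p = 90/29, q = 128/29, maximum C = 298/29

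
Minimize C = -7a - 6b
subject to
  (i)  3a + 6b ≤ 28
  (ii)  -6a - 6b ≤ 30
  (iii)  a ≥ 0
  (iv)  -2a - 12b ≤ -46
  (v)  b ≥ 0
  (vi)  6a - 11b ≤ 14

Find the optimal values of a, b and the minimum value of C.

Extreme points and C = -7a - 6b:
  (0, 14/3) → C = -28
  (5/2, 41/12) → C = -38
  (0, 23/6) → C = -23

The binding constraints are 3a + 6b = 28 and -2a - 12b = -46.
Solving simultaneously gives a = 5/2, b = 41/12.

a = 5/2, b = 41/12, minimum C = -38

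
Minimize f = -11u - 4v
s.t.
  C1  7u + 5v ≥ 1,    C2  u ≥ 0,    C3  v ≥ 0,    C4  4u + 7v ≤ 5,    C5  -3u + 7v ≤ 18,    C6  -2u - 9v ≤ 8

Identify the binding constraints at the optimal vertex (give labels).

C3 and C4

Corner points and f = -11u - 4v:
  (0, 1/5) → f = -4/5
  (1/7, 0) → f = -11/7
  (0, 5/7) → f = -20/7
  (5/4, 0) → f = -55/4

The minimum is at (5/4, 0). Substituting into each constraint, equality holds for C3 and C4; the remaining constraints have slack.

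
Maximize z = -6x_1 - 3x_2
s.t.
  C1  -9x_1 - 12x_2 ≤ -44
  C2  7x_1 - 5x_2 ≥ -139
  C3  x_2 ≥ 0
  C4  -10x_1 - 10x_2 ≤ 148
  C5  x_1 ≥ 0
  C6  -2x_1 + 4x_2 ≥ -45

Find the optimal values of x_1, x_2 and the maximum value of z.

x_1 = 0, x_2 = 11/3, maximum z = -11

Vertices and z = -6x_1 - 3x_2:
  (44/9, 0) → z = -88/3
  (0, 11/3) → z = -11
  (0, 139/5) → z = -417/5
  (45/2, 0) → z = -135
The feasible region is unbounded (it extends along (5, 7), (2, 1)), but z strictly decreases along every unbounded feasible direction, so there is no improving ray and the maximum is attained at a vertex.

The optimum lies where -9x_1 - 12x_2 = -44 and x_1 = 0.
Solving simultaneously gives x_1 = 0, x_2 = 11/3.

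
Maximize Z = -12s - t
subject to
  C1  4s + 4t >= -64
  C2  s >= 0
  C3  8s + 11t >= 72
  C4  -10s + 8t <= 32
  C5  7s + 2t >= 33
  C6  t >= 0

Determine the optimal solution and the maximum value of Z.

Feasible corners and Z = -12s - t:
  (219/61, 240/61) → Z = -2868/61
  (9, 0) → Z = -108
  (50/19, 277/38) → Z = -1477/38
The feasible region is unbounded (it extends along (4, 5), (1, 0)), but Z strictly decreases along every unbounded feasible direction, so there is no improving ray and the maximum is attained at a vertex.

At the optimal vertex, -10s + 8t = 32 and 7s + 2t = 33.
Solving simultaneously gives s = 50/19, t = 277/38.

s = 50/19, t = 277/38, maximum Z = -1477/38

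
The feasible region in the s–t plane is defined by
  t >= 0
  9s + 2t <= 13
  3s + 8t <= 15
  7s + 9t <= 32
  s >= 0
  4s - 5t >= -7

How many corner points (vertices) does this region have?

The feasible vertices (each the meet of two boundaries and inside every other half-plane) are:
  (13/9, 0)
  (0, 0)
  (37/33, 16/11)
  (19/47, 81/47)
  (0, 7/5)

5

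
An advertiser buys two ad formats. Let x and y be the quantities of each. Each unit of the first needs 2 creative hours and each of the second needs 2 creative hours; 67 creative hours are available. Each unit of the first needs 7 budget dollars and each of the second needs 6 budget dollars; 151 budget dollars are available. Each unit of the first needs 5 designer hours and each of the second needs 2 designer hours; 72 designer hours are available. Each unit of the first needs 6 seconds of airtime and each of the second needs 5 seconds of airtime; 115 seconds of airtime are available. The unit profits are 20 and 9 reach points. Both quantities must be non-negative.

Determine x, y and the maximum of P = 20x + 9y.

x = 10, y = 11, maximum P = 299

Feasible corners and P = 20x + 9y:
  (0, 0) → P = 0
  (0, 23) → P = 207
  (72/5, 0) → P = 288
  (10, 11) → P = 299

The binding constraints are 5x + 2y = 72 and 6x + 5y = 115.
Solving simultaneously gives x = 10, y = 11.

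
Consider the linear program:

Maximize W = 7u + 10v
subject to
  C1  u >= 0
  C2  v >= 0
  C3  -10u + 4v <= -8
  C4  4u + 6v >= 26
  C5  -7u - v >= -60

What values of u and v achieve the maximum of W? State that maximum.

u = 124/19, v = 272/19, maximum W = 3588/19

Feasible corners and W = 7u + 10v:
  (13/2, 0) → W = 91/2
  (60/7, 0) → W = 60
  (2, 3) → W = 44
  (124/19, 272/19) → W = 3588/19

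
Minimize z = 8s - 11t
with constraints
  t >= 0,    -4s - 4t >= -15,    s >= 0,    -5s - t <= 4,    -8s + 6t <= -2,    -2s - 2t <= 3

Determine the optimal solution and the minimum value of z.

s = 7/4, t = 2, minimum z = -8

Feasible corners and z = 8s - 11t:
  (15/4, 0) → z = 30
  (1/4, 0) → z = 2
  (7/4, 2) → z = -8

The optimum lies where -4s - 4t = -15 and -8s + 6t = -2.
Solving simultaneously gives s = 7/4, t = 2.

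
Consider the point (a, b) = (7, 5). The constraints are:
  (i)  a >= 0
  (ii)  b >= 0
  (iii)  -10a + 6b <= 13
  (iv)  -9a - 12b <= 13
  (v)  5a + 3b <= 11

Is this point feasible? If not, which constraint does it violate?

not feasible — violates (v)

Constraint (v): 5a + 3b = 50, which is not ≤ 11. All other constraints are satisfied.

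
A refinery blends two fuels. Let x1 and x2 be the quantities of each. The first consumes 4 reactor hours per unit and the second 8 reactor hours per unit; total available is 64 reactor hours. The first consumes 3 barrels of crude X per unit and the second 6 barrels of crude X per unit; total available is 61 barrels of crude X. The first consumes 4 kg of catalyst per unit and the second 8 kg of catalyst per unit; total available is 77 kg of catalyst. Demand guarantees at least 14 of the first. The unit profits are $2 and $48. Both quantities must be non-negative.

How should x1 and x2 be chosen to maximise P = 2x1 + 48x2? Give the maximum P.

The binding constraints are 4x1 + 8x2 = 64 and x1 = 14.
Solving simultaneously gives x1 = 14, x2 = 1.

x1 = 14, x2 = 1, maximum P = 76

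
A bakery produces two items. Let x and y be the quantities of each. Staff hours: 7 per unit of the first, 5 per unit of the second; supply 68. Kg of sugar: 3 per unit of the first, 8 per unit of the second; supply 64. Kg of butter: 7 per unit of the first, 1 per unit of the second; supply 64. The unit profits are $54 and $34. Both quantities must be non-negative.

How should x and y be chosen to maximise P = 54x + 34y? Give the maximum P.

Feasible corners and P = 54x + 34y:
  (0, 0) → P = 0
  (0, 8) → P = 272
  (64/7, 0) → P = 3456/7
  (224/41, 244/41) → P = 20392/41
  (9, 1) → P = 520

The optimum lies where 7x + 5y = 68 and 7x + y = 64.
Solving simultaneously gives x = 9, y = 1.

x = 9, y = 1, maximum P = 520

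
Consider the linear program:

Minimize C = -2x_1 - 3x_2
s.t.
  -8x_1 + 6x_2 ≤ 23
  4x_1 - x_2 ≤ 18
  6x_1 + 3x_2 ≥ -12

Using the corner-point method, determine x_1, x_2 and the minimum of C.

Vertices and C = -2x_1 - 3x_2:
  (131/16, 59/4) → C = -485/8
  (-47/20, 7/10) → C = 13/5
  (7/3, -26/3) → C = 64/3

x_1 = 131/16, x_2 = 59/4, minimum C = -485/8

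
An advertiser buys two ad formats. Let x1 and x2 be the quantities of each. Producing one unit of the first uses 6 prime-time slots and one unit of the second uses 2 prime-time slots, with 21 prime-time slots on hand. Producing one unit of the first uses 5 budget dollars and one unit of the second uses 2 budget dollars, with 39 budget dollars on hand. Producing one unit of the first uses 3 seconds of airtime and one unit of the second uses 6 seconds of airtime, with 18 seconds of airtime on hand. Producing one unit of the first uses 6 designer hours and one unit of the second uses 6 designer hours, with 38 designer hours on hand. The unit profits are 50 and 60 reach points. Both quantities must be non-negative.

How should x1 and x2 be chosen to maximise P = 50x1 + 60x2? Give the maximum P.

The binding constraints are 6x1 + 2x2 = 21 and 3x1 + 6x2 = 18.
Solving simultaneously gives x1 = 3, x2 = 3/2.

x1 = 3, x2 = 3/2, maximum P = 240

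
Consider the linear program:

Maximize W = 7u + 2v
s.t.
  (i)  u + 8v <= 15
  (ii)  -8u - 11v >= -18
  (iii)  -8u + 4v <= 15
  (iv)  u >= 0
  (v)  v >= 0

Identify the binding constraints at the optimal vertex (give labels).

Extreme points and W = 7u + 2v:
  (0, 18/11) → W = 36/11
  (9/4, 0) → W = 63/4
  (0, 0) → W = 0

The maximum is at (9/4, 0). Substituting into each constraint, equality holds for (ii) and (v); the remaining constraints have slack.

(ii) and (v)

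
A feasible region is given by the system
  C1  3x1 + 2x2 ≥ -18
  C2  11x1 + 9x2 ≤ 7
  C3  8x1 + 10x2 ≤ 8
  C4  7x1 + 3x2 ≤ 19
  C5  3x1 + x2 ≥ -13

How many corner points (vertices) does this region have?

5

Intersecting each pair of boundary lines and keeping only the points that satisfy every inequality leaves:
  (92/5, -183/5)
  (-8/3, -5)
  (-1/19, 16/19)
  (5, -16/3)
  (-69/11, 64/11)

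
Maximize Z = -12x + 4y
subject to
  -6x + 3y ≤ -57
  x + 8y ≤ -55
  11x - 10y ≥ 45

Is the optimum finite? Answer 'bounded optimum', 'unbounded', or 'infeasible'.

unbounded

From the feasible point (97/17, -129/17), moving in the direction (-3, -6) keeps every constraint satisfied while Z increases without bound.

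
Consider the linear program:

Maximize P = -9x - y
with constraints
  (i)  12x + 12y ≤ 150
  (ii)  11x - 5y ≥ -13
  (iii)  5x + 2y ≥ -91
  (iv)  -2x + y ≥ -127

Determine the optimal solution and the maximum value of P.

Corner points and P = -9x - y:
  (99/32, 301/32) → P = -149/4
  (93/2, -34) → P = -769/2
  (-481/47, -936/47) → P = 5265/47
  (163/9, -817/9) → P = -650/9

At the optimal vertex, 11x - 5y = -13 and 5x + 2y = -91.
Solving simultaneously gives x = -481/47, y = -936/47.

x = -481/47, y = -936/47, maximum P = 5265/47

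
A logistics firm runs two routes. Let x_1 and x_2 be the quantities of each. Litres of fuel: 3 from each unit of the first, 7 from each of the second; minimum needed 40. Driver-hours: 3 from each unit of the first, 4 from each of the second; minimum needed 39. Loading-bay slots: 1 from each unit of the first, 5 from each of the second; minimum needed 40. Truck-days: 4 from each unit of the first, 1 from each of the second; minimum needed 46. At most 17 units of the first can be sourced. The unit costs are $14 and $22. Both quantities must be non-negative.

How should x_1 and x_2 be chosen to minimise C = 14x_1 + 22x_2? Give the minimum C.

Extreme points and C = 14x_1 + 22x_2:
  (0, 46) → C = 1012
  (10, 6) → C = 272
  (17, 23/5) → C = 1696/5
The feasible region is unbounded (it extends along (0, 1)), but C strictly increases along every unbounded feasible direction, so there is no improving ray and the minimum is attained at a vertex.

The binding constraints are x_1 + 5x_2 = 40 and 4x_1 + x_2 = 46.
Solving simultaneously gives x_1 = 10, x_2 = 6.

x_1 = 10, x_2 = 6, minimum C = 272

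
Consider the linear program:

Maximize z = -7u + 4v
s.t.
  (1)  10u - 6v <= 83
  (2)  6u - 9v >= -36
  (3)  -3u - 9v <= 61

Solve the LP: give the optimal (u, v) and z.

The optimum lies where 6u - 9v = -36 and -3u - 9v = 61.
Solving simultaneously gives u = -97/9, v = -86/27.

u = -97/9, v = -86/27, maximum z = 1693/27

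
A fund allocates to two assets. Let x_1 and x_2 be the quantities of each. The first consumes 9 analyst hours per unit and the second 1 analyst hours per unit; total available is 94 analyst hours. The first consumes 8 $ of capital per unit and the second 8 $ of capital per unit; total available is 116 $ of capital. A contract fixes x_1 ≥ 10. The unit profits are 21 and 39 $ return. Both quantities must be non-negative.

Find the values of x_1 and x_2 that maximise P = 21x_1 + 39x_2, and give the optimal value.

x_1 = 10, x_2 = 4, maximum P = 366

Feasible corners and P = 21x_1 + 39x_2:
  (94/9, 0) → P = 658/3
  (10, 0) → P = 210
  (10, 4) → P = 366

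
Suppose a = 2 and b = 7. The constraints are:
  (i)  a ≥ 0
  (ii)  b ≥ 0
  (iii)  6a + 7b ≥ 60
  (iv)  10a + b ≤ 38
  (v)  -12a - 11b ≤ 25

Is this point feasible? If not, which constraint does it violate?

feasible

(i): 2 ≥ 0 ✓
(ii): 7 ≥ 0 ✓
(iii): 61 ≥ 60 ✓
(iv): 27 ≤ 38 ✓
(v): -101 ≤ 25 ✓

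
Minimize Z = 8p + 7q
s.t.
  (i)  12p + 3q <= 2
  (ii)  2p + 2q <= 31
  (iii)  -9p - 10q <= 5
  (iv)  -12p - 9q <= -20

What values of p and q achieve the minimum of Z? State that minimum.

p = -7/12, q = 3, minimum Z = 49/3

Feasible corners and Z = 8p + 7q:
  (-89/18, 184/9) → Z = 932/9
  (-7/12, 3) → Z = 49/3
  (-239/6, 166/3) → Z = 206/3

The binding constraints are 12p + 3q = 2 and -12p - 9q = -20.
Solving simultaneously gives p = -7/12, q = 3.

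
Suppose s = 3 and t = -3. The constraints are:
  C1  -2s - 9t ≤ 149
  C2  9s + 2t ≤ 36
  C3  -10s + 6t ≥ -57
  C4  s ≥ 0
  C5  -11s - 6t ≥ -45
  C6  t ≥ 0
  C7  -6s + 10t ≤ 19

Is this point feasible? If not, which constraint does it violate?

Constraint C6: t = -3, which is not ≥ 0. All other constraints are satisfied.

not feasible — violates C6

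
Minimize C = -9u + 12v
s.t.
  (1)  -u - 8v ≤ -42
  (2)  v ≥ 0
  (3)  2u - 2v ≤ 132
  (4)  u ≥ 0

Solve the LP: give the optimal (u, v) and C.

u = 66, v = 0, minimum C = -594

Corner points and C = -9u + 12v:
  (42, 0) → C = -378
  (0, 21/4) → C = 63
  (66, 0) → C = -594
The feasible region is unbounded (it extends along (0, 1), (1, 1)), but C strictly increases along every unbounded feasible direction, so there is no improving ray and the minimum is attained at a vertex.

At the optimal vertex, v = 0 and 2u - 2v = 132.
Solving simultaneously gives u = 66, v = 0.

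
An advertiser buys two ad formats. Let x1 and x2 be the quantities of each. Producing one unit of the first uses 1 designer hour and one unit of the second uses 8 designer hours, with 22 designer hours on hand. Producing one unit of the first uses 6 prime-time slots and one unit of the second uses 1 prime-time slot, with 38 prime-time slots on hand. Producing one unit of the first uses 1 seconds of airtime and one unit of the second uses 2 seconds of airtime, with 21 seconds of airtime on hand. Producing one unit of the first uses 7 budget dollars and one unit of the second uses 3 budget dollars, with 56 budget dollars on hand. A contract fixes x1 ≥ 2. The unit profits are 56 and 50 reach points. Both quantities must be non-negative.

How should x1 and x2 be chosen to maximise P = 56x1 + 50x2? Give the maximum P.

x1 = 6, x2 = 2, maximum P = 436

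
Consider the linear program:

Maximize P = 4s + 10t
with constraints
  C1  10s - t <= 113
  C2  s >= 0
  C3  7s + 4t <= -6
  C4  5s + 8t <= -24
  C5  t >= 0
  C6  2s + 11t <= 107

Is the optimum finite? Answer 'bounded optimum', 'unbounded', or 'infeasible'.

The boundaries 10s - t = 113 and s = 0 meet at (0, -113), but that point violates t ≥ 0. Every candidate vertex is excluded by some other constraint, so the feasible region is empty.

infeasible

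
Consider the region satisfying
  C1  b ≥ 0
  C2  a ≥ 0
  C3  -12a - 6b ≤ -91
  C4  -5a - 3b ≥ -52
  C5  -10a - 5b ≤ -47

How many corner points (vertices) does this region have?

Pairwise boundary intersections that survive every other constraint:
  (91/12, 0)
  (52/5, 0)
  (0, 91/6)
  (0, 52/3)

4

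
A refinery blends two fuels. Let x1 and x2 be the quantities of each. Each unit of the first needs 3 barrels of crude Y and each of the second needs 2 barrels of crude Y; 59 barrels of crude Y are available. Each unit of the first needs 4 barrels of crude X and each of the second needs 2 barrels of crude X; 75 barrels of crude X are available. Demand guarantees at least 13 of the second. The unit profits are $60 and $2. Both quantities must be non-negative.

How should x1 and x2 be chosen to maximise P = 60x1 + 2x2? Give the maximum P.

Extreme points and P = 60x1 + 2x2:
  (0, 59/2) → P = 59
  (0, 13) → P = 26
  (11, 13) → P = 686

The optimum lies where 3x1 + 2x2 = 59 and x2 = 13.
Solving simultaneously gives x1 = 11, x2 = 13.

x1 = 11, x2 = 13, maximum P = 686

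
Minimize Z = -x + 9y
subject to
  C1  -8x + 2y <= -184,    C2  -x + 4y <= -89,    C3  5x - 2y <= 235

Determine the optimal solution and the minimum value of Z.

x = -17, y = -160, minimum Z = -1423

Feasible corners and Z = -x + 9y:
  (93/5, -88/5) → Z = -177
  (-17, -160) → Z = -1423
  (127/3, -35/3) → Z = -442/3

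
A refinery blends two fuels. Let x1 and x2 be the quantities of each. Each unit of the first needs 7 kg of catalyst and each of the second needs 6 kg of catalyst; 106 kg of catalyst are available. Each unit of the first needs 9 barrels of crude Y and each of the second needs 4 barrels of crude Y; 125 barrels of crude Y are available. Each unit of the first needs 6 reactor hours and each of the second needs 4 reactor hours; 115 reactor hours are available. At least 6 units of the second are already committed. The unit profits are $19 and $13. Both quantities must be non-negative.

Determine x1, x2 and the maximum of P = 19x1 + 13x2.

Extreme points and P = 19x1 + 13x2:
  (0, 53/3) → P = 689/3
  (0, 6) → P = 78
  (10, 6) → P = 268

The binding constraints are 7x1 + 6x2 = 106 and x2 = 6.
Solving simultaneously gives x1 = 10, x2 = 6.

x1 = 10, x2 = 6, maximum P = 268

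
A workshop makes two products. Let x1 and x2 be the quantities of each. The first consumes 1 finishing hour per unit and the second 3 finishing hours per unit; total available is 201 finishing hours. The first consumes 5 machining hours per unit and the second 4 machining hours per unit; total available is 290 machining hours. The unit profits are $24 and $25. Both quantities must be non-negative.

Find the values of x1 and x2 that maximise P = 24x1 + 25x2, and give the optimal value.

Vertices and P = 24x1 + 25x2:
  (0, 0) → P = 0
  (0, 67) → P = 1675
  (58, 0) → P = 1392
  (6, 65) → P = 1769

The binding constraints are x1 + 3x2 = 201 and 5x1 + 4x2 = 290.
Solving simultaneously gives x1 = 6, x2 = 65.

x1 = 6, x2 = 65, maximum P = 1769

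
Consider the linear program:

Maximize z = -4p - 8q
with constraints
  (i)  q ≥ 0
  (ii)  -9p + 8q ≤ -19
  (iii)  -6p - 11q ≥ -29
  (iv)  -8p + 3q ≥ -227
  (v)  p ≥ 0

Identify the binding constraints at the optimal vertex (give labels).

Vertices and z = -4p - 8q:
  (19/9, 0) → z = -76/9
  (29/6, 0) → z = -58/3
  (3, 1) → z = -20

The maximum is at (19/9, 0). Substituting into each constraint, equality holds for (i) and (ii); the remaining constraints have slack.

(i) and (ii)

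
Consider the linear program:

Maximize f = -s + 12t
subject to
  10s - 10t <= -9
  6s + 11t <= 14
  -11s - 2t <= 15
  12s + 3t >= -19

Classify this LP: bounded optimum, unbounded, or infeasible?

bounded optimum

Vertices and f = -s + 12t:
  (41/170, 97/85) → f = 2287/170
  (-84/65, -51/130) → f = -222/65
  (-193/109, 244/109) → f = 3121/109
The feasible region has finitely many vertices and no improving ray; the maximum is 3121/109 at (-193/109, 244/109).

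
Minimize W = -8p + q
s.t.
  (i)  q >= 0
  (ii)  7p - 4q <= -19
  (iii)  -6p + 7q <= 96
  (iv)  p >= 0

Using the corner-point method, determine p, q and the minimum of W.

p = 251/25, q = 558/25, minimum W = -58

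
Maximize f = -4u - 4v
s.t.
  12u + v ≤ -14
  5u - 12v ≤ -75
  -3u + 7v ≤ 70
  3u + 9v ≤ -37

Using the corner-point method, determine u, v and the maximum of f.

Vertices and f = -4u - 4v:
  (-315, -125) → f = 1760
  (-373/27, 40/81) → f = 4316/81
  (-889/48, 33/16) → f = 395/6

At the optimal vertex, 5u - 12v = -75 and -3u + 7v = 70.
Solving simultaneously gives u = -315, v = -125.

u = -315, v = -125, maximum f = 1760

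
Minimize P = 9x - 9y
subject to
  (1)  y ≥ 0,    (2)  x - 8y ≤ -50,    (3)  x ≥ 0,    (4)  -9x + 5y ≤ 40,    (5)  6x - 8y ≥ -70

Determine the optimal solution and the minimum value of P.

x = 5/7, y = 65/7, minimum P = -540/7

Corner points and P = 9x - 9y:
  (0, 25/4) → P = -225/4
  (0, 8) → P = -72
  (5/7, 65/7) → P = -540/7
The feasible region is unbounded (it extends along (8, 1), (4, 3)), but P strictly increases along every unbounded feasible direction, so there is no improving ray and the minimum is attained at a vertex.

The optimum lies where -9x + 5y = 40 and 6x - 8y = -70.
Solving simultaneously gives x = 5/7, y = 65/7.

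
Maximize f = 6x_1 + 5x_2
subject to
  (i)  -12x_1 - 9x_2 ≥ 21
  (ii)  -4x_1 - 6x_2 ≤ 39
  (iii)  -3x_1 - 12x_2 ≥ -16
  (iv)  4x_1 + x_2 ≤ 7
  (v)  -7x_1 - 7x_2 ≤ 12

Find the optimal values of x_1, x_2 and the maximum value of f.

x_1 = -44/13, x_2 = 85/39, maximum f = -367/39

Vertices and f = 6x_1 + 5x_2:
  (-44/13, 85/39) → f = -367/39
  (-13/7, 1/7) → f = -73/7
  (-256/63, 148/63) → f = -796/63

At the optimal vertex, -12x_1 - 9x_2 = 21 and -3x_1 - 12x_2 = -16.
Solving simultaneously gives x_1 = -44/13, x_2 = 85/39.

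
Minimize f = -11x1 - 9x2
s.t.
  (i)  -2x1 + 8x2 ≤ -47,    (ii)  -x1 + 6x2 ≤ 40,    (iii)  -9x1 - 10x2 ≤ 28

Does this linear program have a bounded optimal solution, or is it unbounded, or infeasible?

From the feasible point (301/2, 127/4), moving in the direction (6, 1) keeps every constraint satisfied while f decreases without bound.

unbounded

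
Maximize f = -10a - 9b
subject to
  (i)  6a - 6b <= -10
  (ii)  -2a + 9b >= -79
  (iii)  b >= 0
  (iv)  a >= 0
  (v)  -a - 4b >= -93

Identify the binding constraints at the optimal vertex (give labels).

Extreme points and f = -10a - 9b:
  (0, 5/3) → f = -15
  (259/15, 284/15) → f = -5146/15
  (0, 93/4) → f = -837/4

The maximum is at (0, 5/3). Substituting into each constraint, equality holds for (i) and (iv); the remaining constraints have slack.

(i) and (iv)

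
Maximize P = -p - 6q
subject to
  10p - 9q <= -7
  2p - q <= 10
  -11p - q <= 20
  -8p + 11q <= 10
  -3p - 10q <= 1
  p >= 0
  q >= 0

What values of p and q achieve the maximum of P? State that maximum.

p = 0, q = 7/9, maximum P = -14/3

Extreme points and P = -p - 6q:
  (13/38, 22/19) → P = -277/38
  (0, 7/9) → P = -14/3
  (0, 10/11) → P = -60/11

The binding constraints are 10p - 9q = -7 and p = 0.
Solving simultaneously gives p = 0, q = 7/9.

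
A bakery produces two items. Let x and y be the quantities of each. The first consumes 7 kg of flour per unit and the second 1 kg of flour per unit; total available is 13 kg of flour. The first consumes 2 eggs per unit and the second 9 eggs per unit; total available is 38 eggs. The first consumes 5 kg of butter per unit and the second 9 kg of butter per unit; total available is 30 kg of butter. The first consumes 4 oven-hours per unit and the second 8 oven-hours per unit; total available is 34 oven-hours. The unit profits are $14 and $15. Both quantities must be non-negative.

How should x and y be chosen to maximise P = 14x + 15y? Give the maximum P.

x = 3/2, y = 5/2, maximum P = 117/2

Extreme points and P = 14x + 15y:
  (0, 0) → P = 0
  (0, 10/3) → P = 50
  (13/7, 0) → P = 26
  (3/2, 5/2) → P = 117/2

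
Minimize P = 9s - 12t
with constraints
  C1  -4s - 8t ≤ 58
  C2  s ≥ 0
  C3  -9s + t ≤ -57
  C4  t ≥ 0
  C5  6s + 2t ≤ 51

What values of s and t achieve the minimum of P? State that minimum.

Extreme points and P = 9s - 12t:
  (19/3, 0) → P = 57
  (55/8, 39/8) → P = 27/8
  (17/2, 0) → P = 153/2

s = 55/8, t = 39/8, minimum P = 27/8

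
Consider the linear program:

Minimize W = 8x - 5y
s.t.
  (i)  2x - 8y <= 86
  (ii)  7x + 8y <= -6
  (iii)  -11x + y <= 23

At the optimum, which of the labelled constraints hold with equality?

(ii) and (iii)

Vertices and W = 8x - 5y:
  (80/9, -307/36) → W = 455/4
  (-135/43, -496/43) → W = 1400/43
  (-2, 1) → W = -21

The minimum is at (-2, 1). Substituting into each constraint, equality holds for (ii) and (iii); the remaining constraints have slack.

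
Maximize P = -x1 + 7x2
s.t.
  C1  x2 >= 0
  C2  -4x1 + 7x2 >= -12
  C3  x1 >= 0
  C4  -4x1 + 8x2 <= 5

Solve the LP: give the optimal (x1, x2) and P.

Corner points and P = -x1 + 7x2:
  (3, 0) → P = -3
  (0, 0) → P = 0
  (131/4, 17) → P = 345/4
  (0, 5/8) → P = 35/8

The optimum lies where -4x1 + 7x2 = -12 and -4x1 + 8x2 = 5.
Solving simultaneously gives x1 = 131/4, x2 = 17.

x1 = 131/4, x2 = 17, maximum P = 345/4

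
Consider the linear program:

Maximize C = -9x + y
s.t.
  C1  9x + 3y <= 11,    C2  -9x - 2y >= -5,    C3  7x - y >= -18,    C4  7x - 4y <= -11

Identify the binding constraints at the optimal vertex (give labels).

Feasible corners and C = -9x + y:
  (-7/9, 6) → C = 13
  (-43/30, 239/30) → C = 313/15
  (-1/25, 67/25) → C = 76/25
  (-61/21, -7/3) → C = 500/21

The maximum is at (-61/21, -7/3). Substituting into each constraint, equality holds for C3 and C4; the remaining constraints have slack.

C3 and C4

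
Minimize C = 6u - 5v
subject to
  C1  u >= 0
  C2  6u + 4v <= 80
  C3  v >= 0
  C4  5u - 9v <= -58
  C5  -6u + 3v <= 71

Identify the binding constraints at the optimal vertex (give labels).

Extreme points and C = 6u - 5v:
  (0, 20) → C = -100
  (0, 58/9) → C = -290/9
  (244/37, 374/37) → C = -406/37

The minimum is at (0, 20). Substituting into each constraint, equality holds for C1 and C2; the remaining constraints have slack.

C1 and C2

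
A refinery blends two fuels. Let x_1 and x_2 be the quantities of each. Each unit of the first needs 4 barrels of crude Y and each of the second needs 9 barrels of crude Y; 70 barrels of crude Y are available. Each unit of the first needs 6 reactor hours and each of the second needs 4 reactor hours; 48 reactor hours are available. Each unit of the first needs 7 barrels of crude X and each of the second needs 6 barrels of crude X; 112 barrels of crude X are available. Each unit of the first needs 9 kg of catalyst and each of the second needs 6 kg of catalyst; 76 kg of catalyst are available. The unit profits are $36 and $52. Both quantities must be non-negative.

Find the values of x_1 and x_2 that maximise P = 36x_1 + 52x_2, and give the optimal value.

x_1 = 4, x_2 = 6, maximum P = 456

Corner points and P = 36x_1 + 52x_2:
  (0, 0) → P = 0
  (0, 70/9) → P = 3640/9
  (8, 0) → P = 288
  (4, 6) → P = 456

At the optimal vertex, 4x_1 + 9x_2 = 70 and 6x_1 + 4x_2 = 48.
Solving simultaneously gives x_1 = 4, x_2 = 6.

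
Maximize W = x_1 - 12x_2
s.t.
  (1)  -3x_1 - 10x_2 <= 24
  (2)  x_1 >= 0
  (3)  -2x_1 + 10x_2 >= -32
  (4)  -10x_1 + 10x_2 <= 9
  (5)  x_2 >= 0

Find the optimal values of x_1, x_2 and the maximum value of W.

x_1 = 16, x_2 = 0, maximum W = 16

Feasible corners and W = x_1 - 12x_2:
  (0, 9/10) → W = -54/5
  (0, 0) → W = 0
  (16, 0) → W = 16
The feasible region is unbounded (it extends along (1, 1), (5, 1)), but W strictly decreases along every unbounded feasible direction, so there is no improving ray and the maximum is attained at a vertex.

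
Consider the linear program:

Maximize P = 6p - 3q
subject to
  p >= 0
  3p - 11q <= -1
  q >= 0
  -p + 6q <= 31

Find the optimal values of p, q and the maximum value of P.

p = 335/7, q = 92/7, maximum P = 1734/7

Feasible corners and P = 6p - 3q:
  (0, 1/11) → P = -3/11
  (0, 31/6) → P = -31/2
  (335/7, 92/7) → P = 1734/7

The binding constraints are 3p - 11q = -1 and -p + 6q = 31.
Solving simultaneously gives p = 335/7, q = 92/7.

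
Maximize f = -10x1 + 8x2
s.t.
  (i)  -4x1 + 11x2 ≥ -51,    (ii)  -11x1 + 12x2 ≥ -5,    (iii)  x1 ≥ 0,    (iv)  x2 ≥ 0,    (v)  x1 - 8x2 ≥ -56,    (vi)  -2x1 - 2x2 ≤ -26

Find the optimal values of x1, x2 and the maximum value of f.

x1 = 16/3, x2 = 23/3, maximum f = 8

Corner points and f = -10x1 + 8x2:
  (178/19, 621/76) → f = -538/19
  (7, 6) → f = -22
  (16/3, 23/3) → f = 8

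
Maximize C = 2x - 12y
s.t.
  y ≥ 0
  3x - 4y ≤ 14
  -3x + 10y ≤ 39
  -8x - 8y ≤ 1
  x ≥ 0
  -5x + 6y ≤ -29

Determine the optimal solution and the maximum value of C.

x = 16, y = 17/2, maximum C = -70

Feasible corners and C = 2x - 12y:
  (148/9, 53/6) → C = -658/9
  (16, 17/2) → C = -70
  (131/8, 141/16) → C = -73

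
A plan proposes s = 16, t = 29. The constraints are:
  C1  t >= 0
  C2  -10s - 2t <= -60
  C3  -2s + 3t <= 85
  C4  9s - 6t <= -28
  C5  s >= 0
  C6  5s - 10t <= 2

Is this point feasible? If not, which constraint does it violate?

C1: 29 ≥ 0 ✓
C2: -218 ≤ -60 ✓
C3: 55 ≤ 85 ✓
C4: -30 ≤ -28 ✓
C5: 16 ≥ 0 ✓
C6: -210 ≤ 2 ✓

feasible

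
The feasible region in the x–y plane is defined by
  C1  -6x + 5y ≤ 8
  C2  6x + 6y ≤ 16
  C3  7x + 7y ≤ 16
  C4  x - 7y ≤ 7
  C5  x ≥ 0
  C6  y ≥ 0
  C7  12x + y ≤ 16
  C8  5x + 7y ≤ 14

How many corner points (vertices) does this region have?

6

Of the 27 pairwise boundary intersections, those satisfying every inequality are:
  (0, 8/5)
  (14/67, 124/67)
  (96/77, 80/77)
  (1, 9/7)
  (0, 0)
  (4/3, 0)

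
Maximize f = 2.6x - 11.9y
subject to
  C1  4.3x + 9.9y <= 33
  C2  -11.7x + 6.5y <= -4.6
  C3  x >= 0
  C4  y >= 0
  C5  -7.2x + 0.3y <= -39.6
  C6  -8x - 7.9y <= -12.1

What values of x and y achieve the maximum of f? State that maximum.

x = 330/43, y = 0, maximum f = 858/43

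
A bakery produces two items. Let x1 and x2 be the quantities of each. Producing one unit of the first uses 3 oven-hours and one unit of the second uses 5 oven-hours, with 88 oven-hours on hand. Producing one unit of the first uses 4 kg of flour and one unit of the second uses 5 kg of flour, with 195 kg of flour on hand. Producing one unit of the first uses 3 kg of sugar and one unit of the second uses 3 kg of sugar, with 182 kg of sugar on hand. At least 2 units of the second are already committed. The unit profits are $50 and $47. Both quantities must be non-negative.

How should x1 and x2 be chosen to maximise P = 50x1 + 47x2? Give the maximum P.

Extreme points and P = 50x1 + 47x2:
  (0, 88/5) → P = 4136/5
  (0, 2) → P = 94
  (26, 2) → P = 1394

The binding constraints are 3x1 + 5x2 = 88 and x2 = 2.
Solving simultaneously gives x1 = 26, x2 = 2.

x1 = 26, x2 = 2, maximum P = 1394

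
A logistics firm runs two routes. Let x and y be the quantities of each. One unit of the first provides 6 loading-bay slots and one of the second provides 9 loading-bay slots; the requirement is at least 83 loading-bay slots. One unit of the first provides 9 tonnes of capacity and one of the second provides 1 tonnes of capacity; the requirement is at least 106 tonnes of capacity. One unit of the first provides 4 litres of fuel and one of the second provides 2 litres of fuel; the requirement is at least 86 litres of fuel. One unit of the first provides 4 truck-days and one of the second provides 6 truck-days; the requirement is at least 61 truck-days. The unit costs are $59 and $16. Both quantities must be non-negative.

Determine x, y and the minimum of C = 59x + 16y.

x = 9, y = 25, minimum C = 931

Vertices and C = 59x + 16y:
  (0, 106) → C = 1696
  (43/2, 0) → C = 2537/2
  (9, 25) → C = 931
The feasible region is unbounded (it extends along (0, 1), (1, 0)), but C strictly increases along every unbounded feasible direction, so there is no improving ray and the minimum is attained at a vertex.

At the optimal vertex, 9x + y = 106 and 4x + 2y = 86.
Solving simultaneously gives x = 9, y = 25.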